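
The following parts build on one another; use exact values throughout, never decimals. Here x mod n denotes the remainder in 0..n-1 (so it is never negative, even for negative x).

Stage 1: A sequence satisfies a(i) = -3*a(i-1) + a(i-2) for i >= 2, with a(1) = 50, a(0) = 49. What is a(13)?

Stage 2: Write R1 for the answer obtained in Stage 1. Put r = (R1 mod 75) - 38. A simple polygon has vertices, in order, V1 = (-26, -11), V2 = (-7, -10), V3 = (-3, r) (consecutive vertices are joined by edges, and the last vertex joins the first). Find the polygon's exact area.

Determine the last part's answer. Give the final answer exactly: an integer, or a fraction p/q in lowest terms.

441/2

Stage 1: a(2) = -3*(50) + 1*(49) = -101; iterating: a(2)=-101, a(3)=353, a(4)=-1160, a(5)=3833, a(6)=-12659, a(7)=41810, a(8)=-138089, a(9)=456077, a(10)=-1506320, a(11)=4975037, a(12)=-16431431, a(13)=54269330; answer 54269330
Stage 2: R1 = 54269330; r = -33; cross terms: (-26*-10 - -7*-11)=183, (-7*-33 - -3*-10)=201, (-3*-11 - -26*-33)=-825; twice the area = |-441| = 441; area = 441/2; answer 441/2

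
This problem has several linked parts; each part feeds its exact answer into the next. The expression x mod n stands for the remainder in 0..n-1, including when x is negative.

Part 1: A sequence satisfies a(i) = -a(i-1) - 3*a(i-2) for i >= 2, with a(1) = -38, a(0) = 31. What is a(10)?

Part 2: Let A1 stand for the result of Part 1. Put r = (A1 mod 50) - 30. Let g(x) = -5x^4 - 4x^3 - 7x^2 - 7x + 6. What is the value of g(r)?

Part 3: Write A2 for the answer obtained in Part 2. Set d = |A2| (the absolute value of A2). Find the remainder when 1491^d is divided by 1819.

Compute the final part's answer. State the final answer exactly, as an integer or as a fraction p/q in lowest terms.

Part 1: a(2) = -1*(-38) - 3*(31) = -55; iterating: a(2)=-55, a(3)=169, a(4)=-4, a(5)=-503, a(6)=515, a(7)=994, a(8)=-2539, a(9)=-443, a(10)=8060; answer 8060
Part 2: A1 = 8060; r = -20; -5*(-20)^4 - 4*(-20)^3 - 7*(-20)^2 - 7*(-20)^1 + 6 = (-800000) + (32000) + (-2800) + (140) + (6) = -770654; answer -770654
Part 3: A2 = -770654; d = 770654; squarings mod 1819: 1491^1=1491, 1491^2=263, 1491^4=47, 1491^8=390, 1491^16=1123, 1491^32=562, 1491^64=1157, 1491^128=1684, 1491^256=35, 1491^512=1225, 1491^1024=1769, 1491^2048=681, 1491^4096=1735, 1491^8192=1599, 1491^16384=1106, 1491^32768=868, 1491^65536=358, 1491^131072=834, 1491^262144=698, 1491^524288=1531; 1491^770654 = 1491^2 * 1491^4 * 1491^8 * 1491^16 * 1491^64 * 1491^512 * 1491^16384 * 1491^32768 * 1491^65536 * 1491^131072 * 1491^524288 = 253 (mod 1819); answer 253

253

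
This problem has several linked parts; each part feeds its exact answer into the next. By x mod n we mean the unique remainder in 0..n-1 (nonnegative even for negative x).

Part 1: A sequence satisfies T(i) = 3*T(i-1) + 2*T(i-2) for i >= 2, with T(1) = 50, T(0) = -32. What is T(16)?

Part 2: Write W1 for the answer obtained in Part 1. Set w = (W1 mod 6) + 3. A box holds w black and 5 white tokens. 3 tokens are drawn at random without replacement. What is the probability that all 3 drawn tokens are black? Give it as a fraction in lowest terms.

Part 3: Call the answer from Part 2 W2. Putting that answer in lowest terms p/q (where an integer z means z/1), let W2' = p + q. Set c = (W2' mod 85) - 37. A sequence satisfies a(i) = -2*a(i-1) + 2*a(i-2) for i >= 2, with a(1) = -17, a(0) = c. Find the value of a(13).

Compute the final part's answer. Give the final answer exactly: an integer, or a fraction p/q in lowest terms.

-3716288

Part 1: T(2) = 3*(50) + 2*(-32) = 86; iterating: T(2)=86, T(3)=358, T(4)=1246, T(5)=4454, T(6)=15854, T(7)=56470, T(8)=201118, T(9)=716294, T(10)=2551118, T(11)=9085942, T(12)=32360062, T(13)=115252070, T(14)=410476334, T(15)=1461933142, T(16)=5206752094; answer 5206752094
Part 2: W1 = 5206752094; w = 7; total draws C(12,3) = 220; favorable C(7,3) = 35; P = 7/44; answer 7/44
Part 3: W2 = 7/44; threaded value p + q = 51; c = 14; a(2) = -2*(-17) + 2*(14) = 62; iterating: a(2)=62, a(3)=-158, a(4)=440, a(5)=-1196, a(6)=3272, a(7)=-8936, a(8)=24416, a(9)=-66704, a(10)=182240, a(11)=-497888, a(12)=1360256, a(13)=-3716288; answer -3716288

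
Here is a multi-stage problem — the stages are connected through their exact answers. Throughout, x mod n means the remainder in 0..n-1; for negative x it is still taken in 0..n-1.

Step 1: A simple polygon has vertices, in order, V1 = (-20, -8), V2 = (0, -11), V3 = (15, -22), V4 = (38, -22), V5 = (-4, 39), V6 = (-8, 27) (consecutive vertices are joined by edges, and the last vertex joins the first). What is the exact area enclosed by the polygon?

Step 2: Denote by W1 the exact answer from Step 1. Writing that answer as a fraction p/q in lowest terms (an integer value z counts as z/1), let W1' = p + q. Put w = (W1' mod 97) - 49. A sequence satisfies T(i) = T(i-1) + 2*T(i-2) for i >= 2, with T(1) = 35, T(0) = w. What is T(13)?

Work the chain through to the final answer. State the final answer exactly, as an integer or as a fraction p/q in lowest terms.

202055

Step 1: cross terms: (-20*-11 - 0*-8)=220, (0*-22 - 15*-11)=165, (15*-22 - 38*-22)=506, (38*39 - -4*-22)=1394, (-4*27 - -8*39)=204, (-8*-8 - -20*27)=604; twice the area = |3093| = 3093; area = 3093/2; answer 3093/2
Step 2: W1 = 3093/2; threaded value p + q = 3095; w = 39; T(2) = 1*(35) + 2*(39) = 113; iterating: T(2)=113, T(3)=183, T(4)=409, T(5)=775, T(6)=1593, T(7)=3143, T(8)=6329, T(9)=12615, T(10)=25273, T(11)=50503, T(12)=101049, T(13)=202055; answer 202055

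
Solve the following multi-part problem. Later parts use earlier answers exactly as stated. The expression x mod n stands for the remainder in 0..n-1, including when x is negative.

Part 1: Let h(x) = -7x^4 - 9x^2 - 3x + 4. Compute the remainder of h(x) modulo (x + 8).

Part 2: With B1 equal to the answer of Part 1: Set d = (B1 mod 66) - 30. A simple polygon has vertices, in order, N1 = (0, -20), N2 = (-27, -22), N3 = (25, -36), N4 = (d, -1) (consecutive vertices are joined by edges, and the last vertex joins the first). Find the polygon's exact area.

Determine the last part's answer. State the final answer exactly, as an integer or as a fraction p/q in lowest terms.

765/2

Part 1: remainder = value at the root: -7*(-8)^4 - 9*(-8)^2 - 3*(-8)^1 + 4 = (-28672) + (-576) + (24) + (4) = -29220; answer -29220
Part 2: B1 = -29220; d = -12; cross terms: (0*-22 - -27*-20)=-540, (-27*-36 - 25*-22)=1522, (25*-1 - -12*-36)=-457, (-12*-20 - 0*-1)=240; twice the area = |765| = 765; area = 765/2; answer 765/2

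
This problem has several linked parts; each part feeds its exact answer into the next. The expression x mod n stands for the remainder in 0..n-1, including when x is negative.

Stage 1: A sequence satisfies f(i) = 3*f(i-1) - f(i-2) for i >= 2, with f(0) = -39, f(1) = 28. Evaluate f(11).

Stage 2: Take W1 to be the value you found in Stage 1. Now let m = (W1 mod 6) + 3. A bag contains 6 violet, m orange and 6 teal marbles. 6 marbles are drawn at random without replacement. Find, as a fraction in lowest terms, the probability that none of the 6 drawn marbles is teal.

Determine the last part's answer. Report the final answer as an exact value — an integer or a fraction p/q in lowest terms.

Stage 1: f(2) = 3*(28) - 1*(-39) = 123; iterating: f(2)=123, f(3)=341, f(4)=900, f(5)=2359, f(6)=6177, f(7)=16172, f(8)=42339, f(9)=110845, f(10)=290196, f(11)=759743; answer 759743
Stage 2: W1 = 759743; m = 8; total draws C(20,6) = 38760; favorable C(14,6) = 3003; P = 1001/12920; answer 1001/12920

1001/12920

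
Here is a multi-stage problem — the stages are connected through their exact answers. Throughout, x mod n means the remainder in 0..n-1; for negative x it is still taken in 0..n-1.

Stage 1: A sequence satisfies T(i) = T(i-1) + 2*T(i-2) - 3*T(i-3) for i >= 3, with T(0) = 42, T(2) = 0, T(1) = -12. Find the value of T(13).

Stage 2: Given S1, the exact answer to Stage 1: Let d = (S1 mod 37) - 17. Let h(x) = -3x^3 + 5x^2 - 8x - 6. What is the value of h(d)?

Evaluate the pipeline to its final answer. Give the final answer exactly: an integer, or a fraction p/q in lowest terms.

Stage 1: T(3) = 1*(0) + 2*(-12) - 3*(42) = -150; iterating: T(3)=-150, T(4)=-114, T(5)=-414, T(6)=-192, T(7)=-678, T(8)=180, T(9)=-600, T(10)=1794, T(11)=54, T(12)=5442, T(13)=168; answer 168
Stage 2: S1 = 168; d = 3; -3*(3)^3 + 5*(3)^2 - 8*(3)^1 - 6 = (-81) + (45) + (-24) + (-6) = -66; answer -66

-66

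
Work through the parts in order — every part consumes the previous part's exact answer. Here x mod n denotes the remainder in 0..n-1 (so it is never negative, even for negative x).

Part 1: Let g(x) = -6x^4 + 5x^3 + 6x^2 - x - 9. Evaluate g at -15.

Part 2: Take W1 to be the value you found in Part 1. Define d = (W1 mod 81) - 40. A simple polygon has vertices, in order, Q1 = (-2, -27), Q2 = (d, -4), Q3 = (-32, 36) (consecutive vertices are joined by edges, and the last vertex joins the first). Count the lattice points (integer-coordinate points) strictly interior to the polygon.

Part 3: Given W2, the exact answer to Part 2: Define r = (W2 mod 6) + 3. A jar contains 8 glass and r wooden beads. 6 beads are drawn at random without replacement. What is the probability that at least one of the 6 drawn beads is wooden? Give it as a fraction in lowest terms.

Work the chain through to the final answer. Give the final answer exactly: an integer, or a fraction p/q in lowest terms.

711/715

Part 1: -6*(-15)^4 + 5*(-15)^3 + 6*(-15)^2 - 1*(-15)^1 - 9 = (-303750) + (-16875) + (1350) + (15) + (-9) = -319269; answer -319269
Part 2: W1 = -319269; d = -7; cross terms: (-2*-4 - -7*-27)=-181, (-7*36 - -32*-4)=-380, (-32*-27 - -2*36)=936; twice the area = |375| = 375; area = 375/2; boundary points = 1 + 5 + 3 = 9; strictly interior points = area - boundary/2 + 1 = 184; answer 184
Part 3: W2 = 184; r = 7; total draws C(15,6) = 5005; complement C(8,6) = 28; favorable 5005 - 28 = 4977; P = 711/715; answer 711/715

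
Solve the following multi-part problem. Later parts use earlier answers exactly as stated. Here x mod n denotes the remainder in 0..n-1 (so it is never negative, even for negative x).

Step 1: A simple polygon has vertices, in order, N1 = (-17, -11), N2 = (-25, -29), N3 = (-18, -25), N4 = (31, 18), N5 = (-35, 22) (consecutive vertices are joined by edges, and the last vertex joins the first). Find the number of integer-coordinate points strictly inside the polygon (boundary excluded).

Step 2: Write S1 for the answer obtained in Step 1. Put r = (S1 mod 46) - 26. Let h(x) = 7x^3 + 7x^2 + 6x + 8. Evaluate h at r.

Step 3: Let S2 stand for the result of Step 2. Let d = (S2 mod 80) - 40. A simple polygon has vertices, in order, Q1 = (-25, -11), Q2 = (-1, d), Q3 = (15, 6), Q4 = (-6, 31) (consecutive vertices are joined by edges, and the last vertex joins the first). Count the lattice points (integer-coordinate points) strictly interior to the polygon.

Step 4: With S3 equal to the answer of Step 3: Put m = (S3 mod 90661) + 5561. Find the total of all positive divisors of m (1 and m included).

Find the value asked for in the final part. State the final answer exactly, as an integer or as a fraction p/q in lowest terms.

14040

Step 1: cross terms: (-17*-29 - -25*-11)=218, (-25*-25 - -18*-29)=103, (-18*18 - 31*-25)=451, (31*22 - -35*18)=1312, (-35*-11 - -17*22)=759; twice the area = |2843| = 2843; area = 2843/2; boundary points = 2 + 1 + 1 + 2 + 3 = 9; strictly interior points = area - boundary/2 + 1 = 1418; answer 1418
Step 2: S1 = 1418; r = 12; 7*(12)^3 + 7*(12)^2 + 6*(12)^1 + 8 = (12096) + (1008) + (72) + (8) = 13184; answer 13184
Step 3: S2 = 13184; d = 24; cross terms: (-25*24 - -1*-11)=-611, (-1*6 - 15*24)=-366, (15*31 - -6*6)=501, (-6*-11 - -25*31)=841; twice the area = |365| = 365; area = 365/2; boundary points = 1 + 2 + 1 + 1 = 5; strictly interior points = area - boundary/2 + 1 = 181; answer 181
Step 4: S3 = 181; m = 5742; 5742 = 2 * 3^2 * 11 * 29; sigma = (1 + 2) * (1 + 3 + 9) * (1 + 11) * (1 + 29) = 3 * 13 * 12 * 30 = 14040; answer 14040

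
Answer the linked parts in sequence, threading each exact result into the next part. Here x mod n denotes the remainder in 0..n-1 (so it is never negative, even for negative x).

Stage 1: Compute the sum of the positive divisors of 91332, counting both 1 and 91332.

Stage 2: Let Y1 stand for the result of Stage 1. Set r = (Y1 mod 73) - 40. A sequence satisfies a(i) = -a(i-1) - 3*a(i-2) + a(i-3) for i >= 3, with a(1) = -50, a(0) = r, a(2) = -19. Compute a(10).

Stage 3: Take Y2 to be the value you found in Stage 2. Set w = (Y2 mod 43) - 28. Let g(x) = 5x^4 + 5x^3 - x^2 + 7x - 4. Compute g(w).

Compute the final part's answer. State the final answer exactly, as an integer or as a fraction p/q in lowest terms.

2436

Stage 1: 91332 = 2^2 * 3^2 * 43 * 59; sigma = (1 + 2 + 4) * (1 + 3 + 9) * (1 + 43) * (1 + 59) = 7 * 13 * 44 * 60 = 240240; answer 240240
Stage 2: Y1 = 240240; r = 30; a(3) = -1*(-19) - 3*(-50) + 1*(30) = 199; iterating: a(3)=199, a(4)=-192, a(5)=-424, a(6)=1199, a(7)=-119, a(8)=-3902, a(9)=5458, a(10)=6129; answer 6129
Stage 3: Y2 = 6129; w = -5; 5*(-5)^4 + 5*(-5)^3 - 1*(-5)^2 + 7*(-5)^1 - 4 = (3125) + (-625) + (-25) + (-35) + (-4) = 2436; answer 2436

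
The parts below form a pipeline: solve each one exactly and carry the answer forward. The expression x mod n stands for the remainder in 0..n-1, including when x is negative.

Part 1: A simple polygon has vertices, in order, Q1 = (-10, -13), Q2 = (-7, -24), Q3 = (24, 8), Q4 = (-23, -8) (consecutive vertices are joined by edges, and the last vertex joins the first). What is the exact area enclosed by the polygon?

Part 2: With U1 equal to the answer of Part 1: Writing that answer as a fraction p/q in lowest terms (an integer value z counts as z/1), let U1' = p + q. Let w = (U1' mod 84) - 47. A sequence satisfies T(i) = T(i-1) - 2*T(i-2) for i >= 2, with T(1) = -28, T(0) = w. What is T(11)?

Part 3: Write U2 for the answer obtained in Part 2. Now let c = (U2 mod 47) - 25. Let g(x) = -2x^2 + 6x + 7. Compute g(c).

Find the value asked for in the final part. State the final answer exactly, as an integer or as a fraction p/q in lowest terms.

Part 1: cross terms: (-10*-24 - -7*-13)=149, (-7*8 - 24*-24)=520, (24*-8 - -23*8)=-8, (-23*-13 - -10*-8)=219; twice the area = |880| = 880; area = 440; answer 440
Part 2: U1 = 440; threaded value p + q = 441; w = -26; T(2) = 1*(-28) - 2*(-26) = 24; iterating: T(2)=24, T(3)=80, T(4)=32, T(5)=-128, T(6)=-192, T(7)=64, T(8)=448, T(9)=320, T(10)=-576, T(11)=-1216; answer -1216
Part 3: U2 = -1216; c = -19; -2*(-19)^2 + 6*(-19)^1 + 7 = (-722) + (-114) + (7) = -829; answer -829

-829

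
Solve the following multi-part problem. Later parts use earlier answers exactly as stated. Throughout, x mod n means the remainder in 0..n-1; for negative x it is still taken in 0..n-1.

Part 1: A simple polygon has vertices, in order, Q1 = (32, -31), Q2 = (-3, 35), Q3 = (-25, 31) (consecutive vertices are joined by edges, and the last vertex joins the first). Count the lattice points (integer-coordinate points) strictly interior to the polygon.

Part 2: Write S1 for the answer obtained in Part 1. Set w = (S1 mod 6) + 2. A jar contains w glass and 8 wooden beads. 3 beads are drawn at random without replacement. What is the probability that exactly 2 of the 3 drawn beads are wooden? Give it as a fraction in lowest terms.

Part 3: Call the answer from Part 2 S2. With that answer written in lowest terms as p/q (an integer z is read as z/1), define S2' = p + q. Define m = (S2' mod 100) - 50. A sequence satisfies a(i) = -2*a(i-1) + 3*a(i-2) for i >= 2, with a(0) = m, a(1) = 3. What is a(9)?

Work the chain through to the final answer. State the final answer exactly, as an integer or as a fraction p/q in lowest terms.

196803

Part 1: cross terms: (32*35 - -3*-31)=1027, (-3*31 - -25*35)=782, (-25*-31 - 32*31)=-217; twice the area = |1592| = 1592; area = 796; boundary points = 1 + 2 + 1 = 4; strictly interior points = area - boundary/2 + 1 = 795; answer 795
Part 2: S1 = 795; w = 5; total draws C(13,3) = 286; favorable C(8,2)*C(5,1) = 140; P = 70/143; answer 70/143
Part 3: S2 = 70/143; threaded value p + q = 213; m = -37; a(2) = -2*(3) + 3*(-37) = -117; iterating: a(2)=-117, a(3)=243, a(4)=-837, a(5)=2403, a(6)=-7317, a(7)=21843, a(8)=-65637, a(9)=196803; answer 196803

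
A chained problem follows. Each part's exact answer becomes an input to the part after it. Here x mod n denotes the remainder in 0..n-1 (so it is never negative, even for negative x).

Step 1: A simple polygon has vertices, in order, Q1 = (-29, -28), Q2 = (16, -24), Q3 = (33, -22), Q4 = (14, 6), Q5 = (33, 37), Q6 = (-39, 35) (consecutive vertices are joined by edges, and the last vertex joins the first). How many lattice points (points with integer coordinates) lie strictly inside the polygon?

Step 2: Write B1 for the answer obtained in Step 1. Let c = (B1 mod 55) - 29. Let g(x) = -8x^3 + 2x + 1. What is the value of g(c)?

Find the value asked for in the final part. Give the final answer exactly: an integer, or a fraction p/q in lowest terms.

Step 1: cross terms: (-29*-24 - 16*-28)=1144, (16*-22 - 33*-24)=440, (33*6 - 14*-22)=506, (14*37 - 33*6)=320, (33*35 - -39*37)=2598, (-39*-28 - -29*35)=2107; twice the area = |7115| = 7115; area = 7115/2; boundary points = 1 + 1 + 1 + 1 + 2 + 1 = 7; strictly interior points = area - boundary/2 + 1 = 3555; answer 3555
Step 2: B1 = 3555; c = 6; -8*(6)^3 + 2*(6)^1 + 1 = (-1728) + (12) + (1) = -1715; answer -1715

-1715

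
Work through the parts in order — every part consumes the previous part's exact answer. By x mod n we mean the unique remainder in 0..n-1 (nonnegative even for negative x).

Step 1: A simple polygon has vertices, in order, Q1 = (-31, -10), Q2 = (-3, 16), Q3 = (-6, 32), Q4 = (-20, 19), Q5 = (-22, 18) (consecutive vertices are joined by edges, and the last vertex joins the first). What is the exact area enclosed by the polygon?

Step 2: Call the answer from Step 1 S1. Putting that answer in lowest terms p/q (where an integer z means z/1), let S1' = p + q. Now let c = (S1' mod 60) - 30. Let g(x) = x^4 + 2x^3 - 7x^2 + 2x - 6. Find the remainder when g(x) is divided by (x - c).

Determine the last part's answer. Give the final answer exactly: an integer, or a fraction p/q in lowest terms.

Step 1: cross terms: (-31*16 - -3*-10)=-526, (-3*32 - -6*16)=0, (-6*19 - -20*32)=526, (-20*18 - -22*19)=58, (-22*-10 - -31*18)=778; twice the area = |836| = 836; area = 418; answer 418
Step 2: S1 = 418; threaded value p + q = 419; c = 29; remainder = value at the root: 1*(29)^4 + 2*(29)^3 - 7*(29)^2 + 2*(29)^1 - 6 = (707281) + (48778) + (-5887) + (58) + (-6) = 750224; answer 750224

750224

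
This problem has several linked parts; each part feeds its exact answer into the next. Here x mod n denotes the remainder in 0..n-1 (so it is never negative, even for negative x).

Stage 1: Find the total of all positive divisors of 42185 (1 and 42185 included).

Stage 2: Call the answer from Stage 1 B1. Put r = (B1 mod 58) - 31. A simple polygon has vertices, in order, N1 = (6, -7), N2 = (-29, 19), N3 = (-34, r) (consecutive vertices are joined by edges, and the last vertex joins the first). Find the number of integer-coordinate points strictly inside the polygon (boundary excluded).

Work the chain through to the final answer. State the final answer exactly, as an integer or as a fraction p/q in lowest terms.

Stage 1: 42185 = 5 * 11 * 13 * 59; sigma = (1 + 5) * (1 + 11) * (1 + 13) * (1 + 59) = 6 * 12 * 14 * 60 = 60480; answer 60480
Stage 2: B1 = 60480; r = 13; cross terms: (6*19 - -29*-7)=-89, (-29*13 - -34*19)=269, (-34*-7 - 6*13)=160; twice the area = |340| = 340; area = 170; boundary points = 1 + 1 + 20 = 22; strictly interior points = area - boundary/2 + 1 = 160; answer 160

160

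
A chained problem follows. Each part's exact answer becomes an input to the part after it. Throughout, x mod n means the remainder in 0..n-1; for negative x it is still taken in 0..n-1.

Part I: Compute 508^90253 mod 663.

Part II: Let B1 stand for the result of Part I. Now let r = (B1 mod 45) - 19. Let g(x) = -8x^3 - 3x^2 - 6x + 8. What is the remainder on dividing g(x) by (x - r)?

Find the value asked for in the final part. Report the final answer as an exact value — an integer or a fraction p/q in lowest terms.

Part I: squarings mod 663: 508^1=508, 508^2=157, 508^4=118, 508^8=1, 508^16=1, 508^32=1, 508^64=1, 508^128=1, 508^256=1, 508^512=1, 508^1024=1, 508^2048=1, 508^4096=1, 508^8192=1, 508^16384=1, 508^32768=1, 508^65536=1; 508^90253 = 508^1 * 508^4 * 508^8 * 508^128 * 508^8192 * 508^16384 * 508^65536 = 274 (mod 663); answer 274
Part II: B1 = 274; r = -15; remainder = value at the root: -8*(-15)^3 - 3*(-15)^2 - 6*(-15)^1 + 8 = (27000) + (-675) + (90) + (8) = 26423; answer 26423

26423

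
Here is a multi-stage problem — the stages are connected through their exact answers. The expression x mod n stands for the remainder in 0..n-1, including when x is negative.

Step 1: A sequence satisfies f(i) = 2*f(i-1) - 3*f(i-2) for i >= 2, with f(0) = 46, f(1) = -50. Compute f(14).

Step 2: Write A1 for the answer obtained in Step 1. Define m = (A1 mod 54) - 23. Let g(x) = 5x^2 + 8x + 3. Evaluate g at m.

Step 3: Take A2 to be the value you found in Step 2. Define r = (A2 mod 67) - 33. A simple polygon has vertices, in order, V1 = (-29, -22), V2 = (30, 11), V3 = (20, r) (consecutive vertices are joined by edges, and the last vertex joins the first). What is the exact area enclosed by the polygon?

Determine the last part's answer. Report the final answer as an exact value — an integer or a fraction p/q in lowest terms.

1617/2

Step 1: f(2) = 2*(-50) - 3*(46) = -238; iterating: f(2)=-238, f(3)=-326, f(4)=62, f(5)=1102, f(6)=2018, f(7)=730, f(8)=-4594, f(9)=-11378, f(10)=-8974, f(11)=16186, f(12)=59294, f(13)=70030, f(14)=-37822; answer -37822
Step 2: A1 = -37822; m = 9; 5*(9)^2 + 8*(9)^1 + 3 = (405) + (72) + (3) = 480; answer 480
Step 3: A2 = 480; r = -22; cross terms: (-29*11 - 30*-22)=341, (30*-22 - 20*11)=-880, (20*-22 - -29*-22)=-1078; twice the area = |-1617| = 1617; area = 1617/2; answer 1617/2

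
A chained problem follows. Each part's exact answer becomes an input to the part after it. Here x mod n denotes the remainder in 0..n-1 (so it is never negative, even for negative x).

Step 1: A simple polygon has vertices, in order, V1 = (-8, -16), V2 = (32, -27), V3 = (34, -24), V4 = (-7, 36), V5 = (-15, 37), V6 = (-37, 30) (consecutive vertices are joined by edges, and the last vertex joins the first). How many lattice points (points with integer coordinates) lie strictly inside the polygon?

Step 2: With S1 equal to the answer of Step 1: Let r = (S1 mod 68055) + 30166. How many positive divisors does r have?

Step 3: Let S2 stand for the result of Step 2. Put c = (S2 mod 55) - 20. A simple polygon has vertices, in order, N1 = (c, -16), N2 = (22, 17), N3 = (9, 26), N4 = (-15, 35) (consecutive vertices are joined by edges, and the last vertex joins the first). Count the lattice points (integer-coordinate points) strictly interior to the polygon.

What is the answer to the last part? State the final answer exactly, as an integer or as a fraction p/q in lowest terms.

Step 1: cross terms: (-8*-27 - 32*-16)=728, (32*-24 - 34*-27)=150, (34*36 - -7*-24)=1056, (-7*37 - -15*36)=281, (-15*30 - -37*37)=919, (-37*-16 - -8*30)=832; twice the area = |3966| = 3966; area = 1983; boundary points = 1 + 1 + 1 + 1 + 1 + 1 = 6; strictly interior points = area - boundary/2 + 1 = 1981; answer 1981
Step 2: S1 = 1981; r = 32147; 32147 = 17 * 31 * 61; number of divisors = (1+1) * (1+1) * (1+1) = 8; answer 8
Step 3: S2 = 8; c = -12; cross terms: (-12*17 - 22*-16)=148, (22*26 - 9*17)=419, (9*35 - -15*26)=705, (-15*-16 - -12*35)=660; twice the area = |1932| = 1932; area = 966; boundary points = 1 + 1 + 3 + 3 = 8; strictly interior points = area - boundary/2 + 1 = 963; answer 963

963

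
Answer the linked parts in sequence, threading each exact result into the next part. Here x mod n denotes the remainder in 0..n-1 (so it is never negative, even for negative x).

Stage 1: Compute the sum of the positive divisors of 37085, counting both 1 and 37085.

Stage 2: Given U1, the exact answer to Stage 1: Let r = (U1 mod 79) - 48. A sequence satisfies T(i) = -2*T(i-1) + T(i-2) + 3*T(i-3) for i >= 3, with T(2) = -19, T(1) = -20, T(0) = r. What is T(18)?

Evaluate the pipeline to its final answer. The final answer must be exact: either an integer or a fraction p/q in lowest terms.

-14533

Stage 1: 37085 = 5 * 7417; sigma = (1 + 5) * (1 + 7417) = 6 * 7418 = 44508; answer 44508
Stage 2: U1 = 44508; r = -17; T(3) = -2*(-19) + 1*(-20) + 3*(-17) = -33; iterating: T(3)=-33, T(4)=-13, T(5)=-64, T(6)=16, T(7)=-135, T(8)=94, T(9)=-275, T(10)=239, T(11)=-471, T(12)=356, T(13)=-466, T(14)=-125, T(15)=852, T(16)=-3227, T(17)=6931, T(18)=-14533; answer -14533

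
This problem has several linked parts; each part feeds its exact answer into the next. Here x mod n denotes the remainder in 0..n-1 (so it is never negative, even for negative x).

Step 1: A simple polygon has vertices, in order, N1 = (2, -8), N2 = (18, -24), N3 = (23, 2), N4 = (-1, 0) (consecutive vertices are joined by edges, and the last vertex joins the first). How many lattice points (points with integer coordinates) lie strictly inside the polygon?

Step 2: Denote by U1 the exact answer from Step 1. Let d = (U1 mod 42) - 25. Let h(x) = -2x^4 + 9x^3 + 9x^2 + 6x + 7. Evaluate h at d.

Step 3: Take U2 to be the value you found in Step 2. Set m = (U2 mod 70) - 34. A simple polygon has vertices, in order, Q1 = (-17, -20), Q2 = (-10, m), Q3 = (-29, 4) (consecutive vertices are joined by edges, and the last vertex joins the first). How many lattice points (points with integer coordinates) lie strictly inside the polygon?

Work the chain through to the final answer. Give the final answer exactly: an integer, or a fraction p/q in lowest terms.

Step 1: cross terms: (2*-24 - 18*-8)=96, (18*2 - 23*-24)=588, (23*0 - -1*2)=2, (-1*-8 - 2*0)=8; twice the area = |694| = 694; area = 347; boundary points = 16 + 1 + 2 + 1 = 20; strictly interior points = area - boundary/2 + 1 = 338; answer 338
Step 2: U1 = 338; d = -23; -2*(-23)^4 + 9*(-23)^3 + 9*(-23)^2 + 6*(-23)^1 + 7 = (-559682) + (-109503) + (4761) + (-138) + (7) = -664555; answer -664555
Step 3: U2 = -664555; m = -9; cross terms: (-17*-9 - -10*-20)=-47, (-10*4 - -29*-9)=-301, (-29*-20 - -17*4)=648; twice the area = |300| = 300; area = 150; boundary points = 1 + 1 + 12 = 14; strictly interior points = area - boundary/2 + 1 = 144; answer 144

144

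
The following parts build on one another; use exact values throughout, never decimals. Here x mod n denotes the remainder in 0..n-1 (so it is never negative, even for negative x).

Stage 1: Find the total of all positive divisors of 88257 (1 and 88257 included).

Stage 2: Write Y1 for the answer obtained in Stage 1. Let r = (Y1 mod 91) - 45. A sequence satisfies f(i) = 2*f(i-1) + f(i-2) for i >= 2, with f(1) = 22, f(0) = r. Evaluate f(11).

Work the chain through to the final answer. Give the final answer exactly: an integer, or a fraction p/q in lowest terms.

69230

Stage 1: 88257 = 3 * 13 * 31 * 73; sigma = (1 + 3) * (1 + 13) * (1 + 31) * (1 + 73) = 4 * 14 * 32 * 74 = 132608; answer 132608
Stage 2: Y1 = 132608; r = -24; f(2) = 2*(22) + 1*(-24) = 20; iterating: f(2)=20, f(3)=62, f(4)=144, f(5)=350, f(6)=844, f(7)=2038, f(8)=4920, f(9)=11878, f(10)=28676, f(11)=69230; answer 69230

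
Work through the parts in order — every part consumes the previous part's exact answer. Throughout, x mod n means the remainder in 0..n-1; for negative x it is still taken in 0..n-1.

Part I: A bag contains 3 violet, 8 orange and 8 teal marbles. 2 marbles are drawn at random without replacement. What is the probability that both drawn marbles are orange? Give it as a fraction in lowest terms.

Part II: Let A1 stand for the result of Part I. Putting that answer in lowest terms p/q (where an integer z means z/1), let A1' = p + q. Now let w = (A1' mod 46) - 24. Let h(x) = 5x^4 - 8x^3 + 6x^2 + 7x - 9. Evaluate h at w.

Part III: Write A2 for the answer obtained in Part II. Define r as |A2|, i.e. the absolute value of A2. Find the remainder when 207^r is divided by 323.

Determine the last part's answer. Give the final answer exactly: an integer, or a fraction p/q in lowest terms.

58

Part I: total draws C(19,2) = 171; favorable C(8,2) = 28; P = 28/171; answer 28/171
Part II: A1 = 28/171; threaded value p + q = 199; w = -9; 5*(-9)^4 - 8*(-9)^3 + 6*(-9)^2 + 7*(-9)^1 - 9 = (32805) + (5832) + (486) + (-63) + (-9) = 39051; answer 39051
Part III: A2 = 39051; r = 39051; squarings mod 323: 207^1=207, 207^2=213, 207^4=149, 207^8=237, 207^16=290, 207^32=120, 207^64=188, 207^128=137, 207^256=35, 207^512=256, 207^1024=290, 207^2048=120, 207^4096=188, 207^8192=137, 207^16384=35, 207^32768=256; 207^39051 = 207^1 * 207^2 * 207^8 * 207^128 * 207^2048 * 207^4096 * 207^32768 = 58 (mod 323); answer 58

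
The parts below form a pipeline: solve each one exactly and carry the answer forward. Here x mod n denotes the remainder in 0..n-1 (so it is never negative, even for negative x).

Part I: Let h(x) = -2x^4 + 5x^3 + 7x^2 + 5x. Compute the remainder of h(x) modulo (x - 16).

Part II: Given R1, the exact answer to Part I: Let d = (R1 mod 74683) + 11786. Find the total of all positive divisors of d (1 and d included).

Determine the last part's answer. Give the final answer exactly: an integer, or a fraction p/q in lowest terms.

106020

Part I: remainder = value at the root: -2*(16)^4 + 5*(16)^3 + 7*(16)^2 + 5*(16)^1 = (-131072) + (20480) + (1792) + (80) = -108720; answer -108720
Part II: R1 = -108720; d = 52432; 52432 = 2^4 * 29 * 113; sigma = (1 + 2 + 4 + 8 + 16) * (1 + 29) * (1 + 113) = 31 * 30 * 114 = 106020; answer 106020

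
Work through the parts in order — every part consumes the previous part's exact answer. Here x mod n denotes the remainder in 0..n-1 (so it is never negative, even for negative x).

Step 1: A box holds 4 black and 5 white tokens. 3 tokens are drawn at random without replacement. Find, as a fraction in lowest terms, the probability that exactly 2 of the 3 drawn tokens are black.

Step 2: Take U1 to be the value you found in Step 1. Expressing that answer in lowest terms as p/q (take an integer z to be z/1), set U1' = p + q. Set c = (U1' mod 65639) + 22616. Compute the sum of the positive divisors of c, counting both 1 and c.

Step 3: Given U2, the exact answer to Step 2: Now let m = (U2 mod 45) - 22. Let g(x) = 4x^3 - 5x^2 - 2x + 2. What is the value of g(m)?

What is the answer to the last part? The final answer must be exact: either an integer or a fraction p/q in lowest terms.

367

Step 1: total draws C(9,3) = 84; favorable C(4,2)*C(5,1) = 30; P = 5/14; answer 5/14
Step 2: U1 = 5/14; threaded value p + q = 19; c = 22635; 22635 = 3^2 * 5 * 503; sigma = (1 + 3 + 9) * (1 + 5) * (1 + 503) = 13 * 6 * 504 = 39312; answer 39312
Step 3: U2 = 39312; m = 5; 4*(5)^3 - 5*(5)^2 - 2*(5)^1 + 2 = (500) + (-125) + (-10) + (2) = 367; answer 367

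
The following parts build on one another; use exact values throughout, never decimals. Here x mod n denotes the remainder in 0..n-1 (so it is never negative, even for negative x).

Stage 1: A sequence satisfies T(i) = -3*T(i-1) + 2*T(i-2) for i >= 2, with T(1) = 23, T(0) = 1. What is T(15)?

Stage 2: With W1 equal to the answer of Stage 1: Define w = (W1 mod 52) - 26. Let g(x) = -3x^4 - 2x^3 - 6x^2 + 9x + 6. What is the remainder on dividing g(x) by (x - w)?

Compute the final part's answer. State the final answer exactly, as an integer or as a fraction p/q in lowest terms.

-90968

Stage 1: T(2) = -3*(23) + 2*(1) = -67; iterating: T(2)=-67, T(3)=247, T(4)=-875, T(5)=3119, T(6)=-11107, T(7)=39559, T(8)=-140891, T(9)=501791, T(10)=-1787155, T(11)=6365047, T(12)=-22669451, T(13)=80738447, T(14)=-287554243, T(15)=1024139623; answer 1024139623
Stage 2: W1 = 1024139623; w = 13; remainder = value at the root: -3*(13)^4 - 2*(13)^3 - 6*(13)^2 + 9*(13)^1 + 6 = (-85683) + (-4394) + (-1014) + (117) + (6) = -90968; answer -90968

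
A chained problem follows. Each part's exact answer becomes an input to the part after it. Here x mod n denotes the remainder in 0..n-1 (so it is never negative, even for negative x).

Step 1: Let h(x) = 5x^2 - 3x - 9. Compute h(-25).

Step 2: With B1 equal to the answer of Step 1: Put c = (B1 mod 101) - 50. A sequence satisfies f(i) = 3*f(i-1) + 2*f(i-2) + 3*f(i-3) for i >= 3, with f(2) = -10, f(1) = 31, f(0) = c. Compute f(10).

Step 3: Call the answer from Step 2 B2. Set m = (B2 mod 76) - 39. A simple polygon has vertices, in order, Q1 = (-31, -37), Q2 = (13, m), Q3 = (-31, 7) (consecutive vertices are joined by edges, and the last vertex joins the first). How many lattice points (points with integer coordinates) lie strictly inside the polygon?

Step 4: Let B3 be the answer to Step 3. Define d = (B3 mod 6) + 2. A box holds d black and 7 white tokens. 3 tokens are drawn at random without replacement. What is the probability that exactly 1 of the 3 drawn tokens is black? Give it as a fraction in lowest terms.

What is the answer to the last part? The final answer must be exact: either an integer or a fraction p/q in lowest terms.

Step 1: 5*(-25)^2 - 3*(-25)^1 - 9 = (3125) + (75) + (-9) = 3191; answer 3191
Step 2: B1 = 3191; c = 10; f(3) = 3*(-10) + 2*(31) + 3*(10) = 62; iterating: f(3)=62, f(4)=259, f(5)=871, f(6)=3317, f(7)=12470, f(8)=46657, f(9)=174862, f(10)=655310; answer 655310
Step 3: B2 = 655310; m = -1; cross terms: (-31*-1 - 13*-37)=512, (13*7 - -31*-1)=60, (-31*-37 - -31*7)=1364; twice the area = |1936| = 1936; area = 968; boundary points = 4 + 4 + 44 = 52; strictly interior points = area - boundary/2 + 1 = 943; answer 943
Step 4: B3 = 943; d = 3; total draws C(10,3) = 120; favorable C(3,1)*C(7,2) = 63; P = 21/40; answer 21/40

21/40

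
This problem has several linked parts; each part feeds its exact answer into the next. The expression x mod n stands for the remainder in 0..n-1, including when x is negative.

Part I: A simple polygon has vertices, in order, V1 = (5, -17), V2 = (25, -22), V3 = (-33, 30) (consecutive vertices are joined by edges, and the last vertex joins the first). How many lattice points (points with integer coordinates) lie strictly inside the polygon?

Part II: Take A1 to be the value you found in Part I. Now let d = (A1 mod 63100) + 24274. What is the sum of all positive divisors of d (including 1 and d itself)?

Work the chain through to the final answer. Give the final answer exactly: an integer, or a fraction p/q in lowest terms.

Part I: cross terms: (5*-22 - 25*-17)=315, (25*30 - -33*-22)=24, (-33*-17 - 5*30)=411; twice the area = |750| = 750; area = 375; boundary points = 5 + 2 + 1 = 8; strictly interior points = area - boundary/2 + 1 = 372; answer 372
Part II: A1 = 372; d = 24646; 24646 = 2 * 12323; sigma = (1 + 2) * (1 + 12323) = 3 * 12324 = 36972; answer 36972

36972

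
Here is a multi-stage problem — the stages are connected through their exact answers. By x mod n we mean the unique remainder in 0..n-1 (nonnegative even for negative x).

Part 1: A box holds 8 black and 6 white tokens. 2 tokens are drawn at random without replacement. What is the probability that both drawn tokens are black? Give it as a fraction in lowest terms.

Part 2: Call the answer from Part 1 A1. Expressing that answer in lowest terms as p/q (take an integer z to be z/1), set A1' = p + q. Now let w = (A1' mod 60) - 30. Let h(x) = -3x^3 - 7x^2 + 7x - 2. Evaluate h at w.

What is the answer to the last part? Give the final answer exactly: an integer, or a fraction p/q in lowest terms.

Part 1: total draws C(14,2) = 91; favorable C(8,2) = 28; P = 4/13; answer 4/13
Part 2: A1 = 4/13; threaded value p + q = 17; w = -13; -3*(-13)^3 - 7*(-13)^2 + 7*(-13)^1 - 2 = (6591) + (-1183) + (-91) + (-2) = 5315; answer 5315

5315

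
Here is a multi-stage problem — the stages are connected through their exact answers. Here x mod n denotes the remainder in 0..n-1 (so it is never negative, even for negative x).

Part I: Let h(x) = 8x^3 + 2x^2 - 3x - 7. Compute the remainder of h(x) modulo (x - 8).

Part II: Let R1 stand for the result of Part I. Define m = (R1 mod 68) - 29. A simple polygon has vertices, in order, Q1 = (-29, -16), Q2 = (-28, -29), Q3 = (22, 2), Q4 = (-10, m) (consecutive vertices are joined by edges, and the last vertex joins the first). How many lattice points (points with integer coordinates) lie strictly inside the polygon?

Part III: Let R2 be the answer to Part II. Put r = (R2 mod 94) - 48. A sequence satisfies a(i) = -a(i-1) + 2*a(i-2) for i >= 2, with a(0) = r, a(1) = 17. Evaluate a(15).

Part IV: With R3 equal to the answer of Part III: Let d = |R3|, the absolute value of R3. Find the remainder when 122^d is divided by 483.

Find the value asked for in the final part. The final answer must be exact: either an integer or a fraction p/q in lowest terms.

5

Part I: remainder = value at the root: 8*(8)^3 + 2*(8)^2 - 3*(8)^1 - 7 = (4096) + (128) + (-24) + (-7) = 4193; answer 4193
Part II: R1 = 4193; m = 16; cross terms: (-29*-29 - -28*-16)=393, (-28*2 - 22*-29)=582, (22*16 - -10*2)=372, (-10*-16 - -29*16)=624; twice the area = |1971| = 1971; area = 1971/2; boundary points = 1 + 1 + 2 + 1 = 5; strictly interior points = area - boundary/2 + 1 = 984; answer 984
Part III: R2 = 984; r = -4; a(2) = -1*(17) + 2*(-4) = -25; iterating: a(2)=-25, a(3)=59, a(4)=-109, a(5)=227, a(6)=-445, a(7)=899, a(8)=-1789, a(9)=3587, a(10)=-7165, a(11)=14339, a(12)=-28669, a(13)=57347, a(14)=-114685, a(15)=229379; answer 229379
Part IV: R3 = 229379; d = 229379; squarings mod 483: 122^1=122, 122^2=394, 122^4=193, 122^8=58, 122^16=466, 122^32=289, 122^64=445, 122^128=478, 122^256=25, 122^512=142, 122^1024=361, 122^2048=394, 122^4096=193, 122^8192=58, 122^16384=466, 122^32768=289, 122^65536=445, 122^131072=478; 122^229379 = 122^1 * 122^2 * 122^32768 * 122^65536 * 122^131072 = 5 (mod 483); answer 5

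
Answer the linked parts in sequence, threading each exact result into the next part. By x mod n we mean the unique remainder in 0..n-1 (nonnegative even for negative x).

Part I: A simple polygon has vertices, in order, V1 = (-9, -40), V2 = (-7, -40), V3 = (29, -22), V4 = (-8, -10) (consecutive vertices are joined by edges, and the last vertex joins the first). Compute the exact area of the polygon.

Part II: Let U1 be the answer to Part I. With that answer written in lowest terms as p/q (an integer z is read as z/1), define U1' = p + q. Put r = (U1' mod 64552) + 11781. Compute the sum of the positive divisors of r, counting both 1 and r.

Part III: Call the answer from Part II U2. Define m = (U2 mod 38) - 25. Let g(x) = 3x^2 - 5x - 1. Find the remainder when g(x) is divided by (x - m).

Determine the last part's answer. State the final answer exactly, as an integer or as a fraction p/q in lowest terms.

181

Part I: cross terms: (-9*-40 - -7*-40)=80, (-7*-22 - 29*-40)=1314, (29*-10 - -8*-22)=-466, (-8*-40 - -9*-10)=230; twice the area = |1158| = 1158; area = 579; answer 579
Part II: U1 = 579; threaded value p + q = 580; r = 12361; 12361 = 47 * 263; sigma = (1 + 47) * (1 + 263) = 48 * 264 = 12672; answer 12672
Part III: U2 = 12672; m = -7; remainder = value at the root: 3*(-7)^2 - 5*(-7)^1 - 1 = (147) + (35) + (-1) = 181; answer 181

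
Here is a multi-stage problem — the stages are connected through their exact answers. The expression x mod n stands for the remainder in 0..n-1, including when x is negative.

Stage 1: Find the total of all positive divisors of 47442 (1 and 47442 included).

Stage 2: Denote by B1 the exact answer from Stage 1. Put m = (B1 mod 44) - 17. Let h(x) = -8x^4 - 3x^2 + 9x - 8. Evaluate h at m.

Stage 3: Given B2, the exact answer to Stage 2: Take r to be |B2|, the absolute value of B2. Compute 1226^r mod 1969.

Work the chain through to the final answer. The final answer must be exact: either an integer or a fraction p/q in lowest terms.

Stage 1: 47442 = 2 * 3 * 7907; sigma = (1 + 2) * (1 + 3) * (1 + 7907) = 3 * 4 * 7908 = 94896; answer 94896
Stage 2: B1 = 94896; m = 15; -8*(15)^4 - 3*(15)^2 + 9*(15)^1 - 8 = (-405000) + (-675) + (135) + (-8) = -405548; answer -405548
Stage 3: B2 = -405548; r = 405548; squarings mod 1969: 1226^1=1226, 1226^2=729, 1226^4=1780, 1226^8=279, 1226^16=1050, 1226^32=1829, 1226^64=1879, 1226^128=224, 1226^256=951, 1226^512=630, 1226^1024=1131, 1226^2048=1280, 1226^4096=192, 1226^8192=1422, 1226^16384=1890, 1226^32768=334, 1226^65536=1292, 1226^131072=1521, 1226^262144=1835; 1226^405548 = 1226^4 * 1226^8 * 1226^32 * 1226^4096 * 1226^8192 * 1226^131072 * 1226^262144 = 268 (mod 1969); answer 268

268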